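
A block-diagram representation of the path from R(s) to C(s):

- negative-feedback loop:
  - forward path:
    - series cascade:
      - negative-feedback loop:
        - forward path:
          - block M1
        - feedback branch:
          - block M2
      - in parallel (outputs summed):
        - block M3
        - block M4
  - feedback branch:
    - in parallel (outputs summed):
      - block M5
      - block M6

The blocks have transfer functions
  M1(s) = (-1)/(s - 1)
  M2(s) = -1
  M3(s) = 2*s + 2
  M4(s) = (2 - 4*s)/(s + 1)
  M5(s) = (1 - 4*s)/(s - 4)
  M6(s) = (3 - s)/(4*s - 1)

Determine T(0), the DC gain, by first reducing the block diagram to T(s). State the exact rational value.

[1] feedback reduction of M1, M2; result (-1)/s
[2] sum the parallel branches M3, M4; result (2*s^2 + 4)/(s + 1)
[3] series reduction of [M1/(1+M1*M2)], (M3+M4); result (-2*s^2 - 4)/(s^2 + s)
[4] reduce the parallel group M5, M6; result (-17*s^2 + 15*s - 13)/(4*s^2 - 17*s + 4)
[5] feedback reduction of ([M1/(1+M1*M2)]*(M3+M4)), (M5+M6); result (-8*s^4 + 34*s^3 - 24*s^2 + 68*s - 16)/(38*s^4 - 43*s^3 + 81*s^2 - 56*s + 52)
DC gain: substitute s = 0 into T(s) from step 5: T(0) = -16/52 = -4/13.

Hence the answer: -4/13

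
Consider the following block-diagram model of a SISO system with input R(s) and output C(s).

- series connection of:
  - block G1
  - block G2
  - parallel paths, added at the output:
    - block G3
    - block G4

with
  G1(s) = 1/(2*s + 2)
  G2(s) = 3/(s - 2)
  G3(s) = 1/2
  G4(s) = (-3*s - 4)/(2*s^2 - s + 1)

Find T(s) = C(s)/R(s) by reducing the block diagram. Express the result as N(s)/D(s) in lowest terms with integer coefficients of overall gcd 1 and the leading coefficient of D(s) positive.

Step 1. combine G3, G4 in parallel, giving (2*s^2 - 7*s - 7)/(4*s^2 - 2*s + 2)
Step 2. series reduction of G1, G2, (G3+G4): this yields T(s), and no further normalization is needed

Final answer: (6*s^2 - 21*s - 21)/(8*s^4 - 12*s^3 - 8*s^2 + 4*s - 8)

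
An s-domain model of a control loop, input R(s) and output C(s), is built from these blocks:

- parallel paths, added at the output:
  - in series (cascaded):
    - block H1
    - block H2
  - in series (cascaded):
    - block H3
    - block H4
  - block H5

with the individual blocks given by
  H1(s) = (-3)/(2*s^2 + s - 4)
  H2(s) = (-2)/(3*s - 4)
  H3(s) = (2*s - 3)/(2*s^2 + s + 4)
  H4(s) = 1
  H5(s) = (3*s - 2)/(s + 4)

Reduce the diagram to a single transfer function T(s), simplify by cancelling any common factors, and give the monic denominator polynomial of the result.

Reducing step by step:

Step 1: reduce the series chain H1, H2, giving 6/(6*s^3 - 5*s^2 - 16*s + 16)
Step 2: cascade H3, H4, giving (2*s - 3)/(2*s^2 + s + 4)
Step 3: reduce the parallel group (H1*H2), (H3*H4), H5, giving (36*s^6 - 24*s^5 - 11*s^4 - 103*s^3 - 70*s^2 + 608*s - 224)/(12*s^6 + 44*s^5 - 29*s^4 - 56*s^3 - 64*s^2 - 128*s + 256)
That last expression is T(s), already simplified. Scaling its denominator by 1/12 (the reciprocal of the leading coefficient) yields the monic denominator.

Answer: s^6 + 11*s^5/3 - 29*s^4/12 - 14*s^3/3 - 16*s^2/3 - 32*s/3 + 64/3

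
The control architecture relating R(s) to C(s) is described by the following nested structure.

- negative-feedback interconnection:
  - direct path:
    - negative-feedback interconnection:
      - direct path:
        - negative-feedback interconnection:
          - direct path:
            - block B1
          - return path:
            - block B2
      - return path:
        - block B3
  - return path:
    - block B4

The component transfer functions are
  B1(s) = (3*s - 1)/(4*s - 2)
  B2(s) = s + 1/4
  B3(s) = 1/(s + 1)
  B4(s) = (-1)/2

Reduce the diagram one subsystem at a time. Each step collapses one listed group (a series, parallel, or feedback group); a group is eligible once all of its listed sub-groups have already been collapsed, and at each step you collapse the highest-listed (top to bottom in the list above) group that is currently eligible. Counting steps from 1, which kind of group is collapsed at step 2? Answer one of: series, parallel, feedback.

The answer is feedback.

Reasoning:
Step 1: reduce the feedback loop with forward B1 and return B2
Step 2: apply the feedback formula to [B1/(1+B1*B2)], B3
Step 3: feedback reduction of [[B1/(1+B1*B2)]/(1+[B1/(1+B1*B2)]*B3)], B4
The group at step 2 is a feedback group.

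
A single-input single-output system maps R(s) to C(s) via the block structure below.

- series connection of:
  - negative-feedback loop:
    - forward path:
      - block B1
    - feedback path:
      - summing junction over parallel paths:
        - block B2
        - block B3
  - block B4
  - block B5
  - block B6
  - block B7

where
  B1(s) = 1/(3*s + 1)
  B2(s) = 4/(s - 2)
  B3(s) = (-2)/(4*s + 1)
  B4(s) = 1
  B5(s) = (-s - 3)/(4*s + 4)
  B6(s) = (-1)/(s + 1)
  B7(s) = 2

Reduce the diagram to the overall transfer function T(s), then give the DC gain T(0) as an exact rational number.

[1] combine B2, B3 in parallel = (14*s + 8)/(4*s^2 - 7*s - 2)
[2] reduce the feedback loop with forward B1 and return (B2+B3) = (4*s^2 - 7*s - 2)/(12*s^3 - 17*s^2 + s + 6)
[3] multiply [B1/(1+B1*(B2+B3))], B4, B5, B6, B7 (series) = (4*s^3 + 5*s^2 - 23*s - 6)/(24*s^5 + 14*s^4 - 42*s^3 - 18*s^2 + 26*s + 12)
Step 3 gives the overall T(s). Then T(0) = -6/12 = -1/2.

Final answer: -1/2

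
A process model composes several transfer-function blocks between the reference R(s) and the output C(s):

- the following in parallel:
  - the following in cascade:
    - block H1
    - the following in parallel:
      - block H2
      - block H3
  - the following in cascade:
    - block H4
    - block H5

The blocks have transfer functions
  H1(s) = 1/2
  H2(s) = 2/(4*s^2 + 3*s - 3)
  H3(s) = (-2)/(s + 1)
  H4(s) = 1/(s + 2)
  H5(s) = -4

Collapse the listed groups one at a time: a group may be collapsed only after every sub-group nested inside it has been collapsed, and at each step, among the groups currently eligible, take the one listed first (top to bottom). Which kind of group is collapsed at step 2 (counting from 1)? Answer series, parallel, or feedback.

Step 1: add H2, H3 (parallel)
Step 2: series reduction of H1, (H2+H3)
Step 3: cascade H4, H5
Step 4: parallel reduction of (H1*(H2+H3)), (H4*H5)
Step 2: series.

Answer: series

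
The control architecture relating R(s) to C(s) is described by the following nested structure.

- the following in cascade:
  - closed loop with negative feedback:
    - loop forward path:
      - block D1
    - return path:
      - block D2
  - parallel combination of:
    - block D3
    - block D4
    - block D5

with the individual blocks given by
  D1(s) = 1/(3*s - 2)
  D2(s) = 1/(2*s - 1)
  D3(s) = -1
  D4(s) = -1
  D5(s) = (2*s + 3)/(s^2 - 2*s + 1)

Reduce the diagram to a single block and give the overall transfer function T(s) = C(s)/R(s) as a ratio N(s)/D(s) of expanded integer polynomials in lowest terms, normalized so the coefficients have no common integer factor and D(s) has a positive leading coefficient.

Reducing step by step:

[1] collapse the loop (D1 forward, D2 return) -> (2*s - 1)/(6*s^2 - 7*s + 3)
[2] add D3, D4, D5 (parallel) -> (-2*s^2 + 6*s + 1)/(s^2 - 2*s + 1)
[3] reduce the series chain [D1/(1+D1*D2)], (D3+D4+D5); the result is T(s) itself (integer coefficients, no common factor, positive leading denominator coefficient)

Answer: (-4*s^3 + 14*s^2 - 4*s - 1)/(6*s^4 - 19*s^3 + 23*s^2 - 13*s + 3)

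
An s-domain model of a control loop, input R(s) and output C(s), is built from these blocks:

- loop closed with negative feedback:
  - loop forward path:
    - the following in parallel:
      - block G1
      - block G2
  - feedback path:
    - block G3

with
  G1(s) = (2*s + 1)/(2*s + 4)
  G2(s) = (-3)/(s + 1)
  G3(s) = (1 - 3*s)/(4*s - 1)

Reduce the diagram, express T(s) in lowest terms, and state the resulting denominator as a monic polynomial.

Step 1 - add G1, G2 (parallel); result (2*s^2 - 3*s - 11)/(2*s^2 + 6*s + 4)
Step 2 - feedback reduction of (G1+G2), G3; result (8*s^3 - 14*s^2 - 41*s + 11)/(2*s^3 + 33*s^2 + 40*s - 15)
The result of step 2 is T(s) in lowest terms. Its denominator has leading coefficient 2; dividing the denominator through by 2 makes it monic.

Hence the answer: s^3 + 33*s^2/2 + 20*s - 15/2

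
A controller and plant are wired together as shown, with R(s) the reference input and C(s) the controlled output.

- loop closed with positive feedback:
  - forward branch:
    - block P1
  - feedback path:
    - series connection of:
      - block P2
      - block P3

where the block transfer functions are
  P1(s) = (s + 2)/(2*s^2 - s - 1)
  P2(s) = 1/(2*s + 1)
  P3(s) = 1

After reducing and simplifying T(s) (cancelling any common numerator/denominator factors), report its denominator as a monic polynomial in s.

Answer: s^3 - s - 3/4

Working:
(1) combine P2, P3 in series gives 1/(2*s + 1)
(2) close the feedback loop around P1, (P2*P3) gives (2*s^2 + 5*s + 2)/(4*s^3 - 4*s - 3)
Step 2 gives the fully reduced T(s), with no common factor left to cancel. The denominator's leading coefficient is 4, so divide each of its coefficients by 4 to get the monic form.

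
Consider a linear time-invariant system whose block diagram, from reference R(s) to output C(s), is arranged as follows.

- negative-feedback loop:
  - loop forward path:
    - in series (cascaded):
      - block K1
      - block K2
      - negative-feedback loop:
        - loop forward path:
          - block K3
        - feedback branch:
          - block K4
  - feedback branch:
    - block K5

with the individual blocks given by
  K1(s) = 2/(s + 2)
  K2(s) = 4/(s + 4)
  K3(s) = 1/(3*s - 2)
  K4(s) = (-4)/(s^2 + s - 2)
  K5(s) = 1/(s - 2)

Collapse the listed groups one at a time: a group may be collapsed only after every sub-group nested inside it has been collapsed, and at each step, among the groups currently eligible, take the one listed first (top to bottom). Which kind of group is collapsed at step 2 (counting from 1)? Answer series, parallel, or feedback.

The answer is series.

Reasoning:
Step 1. collapse the loop (K3 forward, K4 return)
Step 2. combine K1, K2, [K3/(1+K3*K4)] in series
Step 3. collapse the loop ((K1*K2*[K3/(1+K3*K4)]) forward, K5 return)
Step 2: series.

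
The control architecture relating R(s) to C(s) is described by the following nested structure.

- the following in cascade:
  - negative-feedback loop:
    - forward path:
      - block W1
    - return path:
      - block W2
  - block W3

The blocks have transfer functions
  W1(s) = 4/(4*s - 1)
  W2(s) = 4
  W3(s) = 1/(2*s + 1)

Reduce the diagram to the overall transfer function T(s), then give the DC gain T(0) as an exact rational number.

Answer: 4/15

Working:
[1] reduce the feedback loop with forward W1 and return W2, giving 4/(4*s + 15)
[2] multiply [W1/(1+W1*W2)], W3 (series), giving 4/(8*s^2 + 34*s + 15)
That last expression is T(s); at s = 0 only the constant terms survive, so T(0) = 4/15.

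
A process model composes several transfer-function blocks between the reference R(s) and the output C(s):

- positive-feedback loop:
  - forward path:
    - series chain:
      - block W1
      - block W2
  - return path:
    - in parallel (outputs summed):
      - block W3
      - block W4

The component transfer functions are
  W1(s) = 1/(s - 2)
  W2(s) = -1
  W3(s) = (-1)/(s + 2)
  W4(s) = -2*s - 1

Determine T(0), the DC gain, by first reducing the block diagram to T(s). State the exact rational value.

Answer: 2/7

Working:
Step 1. series reduction of W1, W2; result (-1)/(s - 2)
Step 2. sum the parallel branches W3, W4; result (-2*s^2 - 5*s - 3)/(s + 2)
Step 3. collapse the loop ((W1*W2) forward, (W3+W4) return); result (s + 2)/(s^2 + 5*s + 7)
The step-3 result is T(s). Setting s = 0: T(0) = 2/7.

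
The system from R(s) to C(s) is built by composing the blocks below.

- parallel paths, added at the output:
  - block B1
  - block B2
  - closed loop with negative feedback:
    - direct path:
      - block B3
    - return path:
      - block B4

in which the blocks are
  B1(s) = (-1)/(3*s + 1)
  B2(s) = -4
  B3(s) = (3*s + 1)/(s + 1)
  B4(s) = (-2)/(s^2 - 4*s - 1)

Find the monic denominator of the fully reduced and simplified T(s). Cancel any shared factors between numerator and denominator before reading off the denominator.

First reduce the diagram to T(s).

Step 1: reduce the feedback loop with forward B3 and return B4 = (3*s^3 - 11*s^2 - 7*s - 1)/(s^3 - 3*s^2 - 11*s - 3)
Step 2: sum the parallel branches B1, B2, [B3/(1+B3*B4)] = (-3*s^4 + s^3 + 115*s^2 + 81*s + 14)/(3*s^4 - 8*s^3 - 36*s^2 - 20*s - 3)
T(s) is the step-2 result (common factors already cancelled). Leading coefficient of the denominator: 3. Divide through by 3 for the monic polynomial.

Answer: s^4 - 8*s^3/3 - 12*s^2 - 20*s/3 - 1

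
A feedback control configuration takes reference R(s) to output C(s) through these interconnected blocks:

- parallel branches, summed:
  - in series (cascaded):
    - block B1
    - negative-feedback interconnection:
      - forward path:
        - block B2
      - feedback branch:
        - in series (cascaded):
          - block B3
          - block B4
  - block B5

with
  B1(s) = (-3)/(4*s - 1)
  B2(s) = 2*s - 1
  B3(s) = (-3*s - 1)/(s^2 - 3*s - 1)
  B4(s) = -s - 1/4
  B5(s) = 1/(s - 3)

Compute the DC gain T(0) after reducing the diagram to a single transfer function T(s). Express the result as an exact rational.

The answer is -41/15.

Reasoning:
[1] reduce the series chain B3, B4 gives (12*s^2 + 7*s + 1)/(4*s^2 - 12*s - 4)
[2] apply the feedback formula to B2, (B3*B4) gives (8*s^3 - 28*s^2 + 4*s + 4)/(24*s^3 + 6*s^2 - 17*s - 5)
[3] cascade B1, [B2/(1+B2*(B3*B4))] gives (-24*s^3 + 84*s^2 - 12*s - 12)/(96*s^4 - 74*s^2 - 3*s + 5)
[4] add (B1*[B2/(1+B2*(B3*B4))]), B5 (parallel) gives (72*s^4 + 156*s^3 - 338*s^2 + 21*s + 41)/(96*s^5 - 288*s^4 - 74*s^3 + 219*s^2 + 14*s - 15)
Evaluating the step-4 result (the overall T(s)) at s = 0 gives T(0) = 41/(-15) = -41/15.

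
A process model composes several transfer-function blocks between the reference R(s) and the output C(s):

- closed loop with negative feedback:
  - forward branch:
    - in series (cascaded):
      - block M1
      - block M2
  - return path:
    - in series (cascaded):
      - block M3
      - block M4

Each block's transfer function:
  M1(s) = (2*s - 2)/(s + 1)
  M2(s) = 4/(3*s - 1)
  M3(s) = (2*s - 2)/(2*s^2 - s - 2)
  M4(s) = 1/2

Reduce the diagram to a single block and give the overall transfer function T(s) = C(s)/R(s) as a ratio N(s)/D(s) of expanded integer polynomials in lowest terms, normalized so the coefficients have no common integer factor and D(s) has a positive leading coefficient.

Step 1 - combine M1, M2 in series, giving (8*s - 8)/(3*s^2 + 2*s - 1)
Step 2 - cascade M3, M4, giving (s - 1)/(2*s^2 - s - 2)
Step 3 - feedback reduction of (M1*M2), (M3*M4): this yields T(s), and no further normalization is needed

Hence the answer: (16*s^3 - 24*s^2 - 8*s + 16)/(6*s^4 + s^3 - 2*s^2 - 19*s + 10)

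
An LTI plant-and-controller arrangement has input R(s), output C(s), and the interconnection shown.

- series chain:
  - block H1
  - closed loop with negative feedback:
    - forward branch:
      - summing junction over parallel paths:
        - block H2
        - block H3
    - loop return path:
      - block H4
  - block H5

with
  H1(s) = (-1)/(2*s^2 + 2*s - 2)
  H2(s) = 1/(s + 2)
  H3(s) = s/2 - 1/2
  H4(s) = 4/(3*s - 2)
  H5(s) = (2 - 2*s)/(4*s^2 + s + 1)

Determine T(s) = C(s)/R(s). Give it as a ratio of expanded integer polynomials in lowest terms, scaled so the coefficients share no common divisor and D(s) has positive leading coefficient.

Step 1. combine H2, H3 in parallel gives (s^2 + s)/(2*s + 4)
Step 2. close the feedback loop around (H2+H3), H4 gives (3*s^3 + s^2 - 2*s)/(10*s^2 + 12*s - 8)
Step 3. series reduction of H1, [(H2+H3)/(1+(H2+H3)*H4)], H5, which is the overall transfer function T(s) = C(s)/R(s) in lowest terms

Final answer: (3*s^4 - 2*s^3 - 3*s^2 + 2*s)/(40*s^6 + 98*s^5 + 8*s^4 - 64*s^3 + 6*s^2 - 12*s + 8)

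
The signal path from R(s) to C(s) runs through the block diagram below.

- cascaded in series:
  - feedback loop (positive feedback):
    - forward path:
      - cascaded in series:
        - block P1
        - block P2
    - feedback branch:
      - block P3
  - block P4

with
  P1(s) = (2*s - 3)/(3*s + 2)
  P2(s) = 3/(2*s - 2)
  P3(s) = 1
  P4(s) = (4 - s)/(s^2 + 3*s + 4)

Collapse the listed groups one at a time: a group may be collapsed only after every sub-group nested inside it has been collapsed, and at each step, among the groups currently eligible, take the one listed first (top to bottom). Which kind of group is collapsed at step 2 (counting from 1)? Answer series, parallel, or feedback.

1. series reduction of P1, P2
2. apply the feedback formula to (P1*P2), P3
3. series reduction of [(P1*P2)/(1-(P1*P2)*P3)], P4
Step 2: feedback.

Final answer: feedback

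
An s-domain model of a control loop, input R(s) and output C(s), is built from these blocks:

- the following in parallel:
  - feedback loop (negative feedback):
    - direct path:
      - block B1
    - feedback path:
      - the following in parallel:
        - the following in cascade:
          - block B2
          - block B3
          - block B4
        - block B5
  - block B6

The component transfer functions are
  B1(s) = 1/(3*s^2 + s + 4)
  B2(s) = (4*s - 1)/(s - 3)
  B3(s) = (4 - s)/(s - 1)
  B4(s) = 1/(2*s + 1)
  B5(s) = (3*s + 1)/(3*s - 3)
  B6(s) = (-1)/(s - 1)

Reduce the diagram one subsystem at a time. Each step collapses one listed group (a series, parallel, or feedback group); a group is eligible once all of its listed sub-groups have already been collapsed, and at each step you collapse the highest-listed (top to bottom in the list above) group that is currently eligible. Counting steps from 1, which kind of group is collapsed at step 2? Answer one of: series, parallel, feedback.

Reducing step by step:

Step 1: cascade B2, B3, B4
Step 2: combine (B2*B3*B4), B5 in parallel
Step 3: collapse the loop (B1 forward, ((B2*B3*B4)+B5) return)
Step 4: sum the parallel branches [B1/(1+B1*((B2*B3*B4)+B5))], B6
The group at step 2 is a parallel group.

Answer: parallel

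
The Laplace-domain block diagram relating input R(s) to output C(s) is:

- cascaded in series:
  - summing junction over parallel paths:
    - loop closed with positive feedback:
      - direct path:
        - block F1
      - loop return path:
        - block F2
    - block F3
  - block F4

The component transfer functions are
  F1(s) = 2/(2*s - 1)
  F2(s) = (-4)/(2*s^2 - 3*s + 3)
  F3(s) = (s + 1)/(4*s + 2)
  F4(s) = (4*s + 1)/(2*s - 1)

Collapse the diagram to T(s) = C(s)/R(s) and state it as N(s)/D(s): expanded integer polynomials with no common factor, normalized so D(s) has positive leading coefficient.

(1) close the feedback loop around F1, F2; result (4*s^2 - 6*s + 6)/(4*s^3 - 8*s^2 + 9*s + 5)
(2) combine [F1/(1-F1*F2)], F3 in parallel; result (4*s^4 + 12*s^3 - 15*s^2 + 26*s + 17)/(16*s^4 - 24*s^3 + 20*s^2 + 38*s + 10)
(3) multiply ([F1/(1-F1*F2)]+F3), F4 (series) - this is the overall T(s), already in the required normalized form

Hence the answer: (16*s^5 + 52*s^4 - 48*s^3 + 89*s^2 + 94*s + 17)/(32*s^5 - 64*s^4 + 64*s^3 + 56*s^2 - 18*s - 10)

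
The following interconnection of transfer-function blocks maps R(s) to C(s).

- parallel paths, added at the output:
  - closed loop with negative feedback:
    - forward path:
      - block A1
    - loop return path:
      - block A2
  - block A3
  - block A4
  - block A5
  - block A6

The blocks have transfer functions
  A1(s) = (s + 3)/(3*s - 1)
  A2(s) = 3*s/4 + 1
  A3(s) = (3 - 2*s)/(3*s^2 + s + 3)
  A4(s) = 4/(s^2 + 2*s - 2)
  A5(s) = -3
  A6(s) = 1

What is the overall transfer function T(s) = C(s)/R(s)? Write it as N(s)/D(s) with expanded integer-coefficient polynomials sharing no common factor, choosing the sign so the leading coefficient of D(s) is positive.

The answer is (-18*s^6 - 186*s^5 - 345*s^4 + 295*s^3 + 312*s^2 + 522*s + 72)/(9*s^6 + 96*s^5 + 196*s^4 + 43*s^3 + 74*s^2 - 118*s - 48).

Reasoning:
1. feedback reduction of A1, A2 = (4*s + 12)/(3*s^2 + 25*s + 8)
2. reduce the parallel group [A1/(1+A1*A2)], A3, A4, A5, A6 - this is the overall T(s), already in the required normalized form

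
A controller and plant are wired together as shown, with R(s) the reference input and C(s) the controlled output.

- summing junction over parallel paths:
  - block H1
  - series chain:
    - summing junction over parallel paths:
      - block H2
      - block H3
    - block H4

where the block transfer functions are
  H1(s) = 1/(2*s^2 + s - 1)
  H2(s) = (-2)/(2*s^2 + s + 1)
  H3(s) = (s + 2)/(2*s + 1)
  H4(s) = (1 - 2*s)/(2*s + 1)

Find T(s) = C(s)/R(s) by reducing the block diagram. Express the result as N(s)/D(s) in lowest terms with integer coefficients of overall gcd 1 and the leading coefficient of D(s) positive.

Reducing step by step:

[1] add H2, H3 (parallel); result (2*s^3 + 5*s^2 - s)/(4*s^3 + 4*s^2 + 3*s + 1)
[2] series reduction of (H2+H3), H4; result (-4*s^4 - 8*s^3 + 7*s^2 - s)/(8*s^4 + 12*s^3 + 10*s^2 + 5*s + 1)
[3] sum the parallel branches H1, ((H2+H3)*H4): this yields T(s), and no further normalization is needed

Answer: (-8*s^6 - 20*s^5 + 18*s^4 + 25*s^3 + 2*s^2 + 6*s + 1)/(16*s^6 + 32*s^5 + 24*s^4 + 8*s^3 - 3*s^2 - 4*s - 1)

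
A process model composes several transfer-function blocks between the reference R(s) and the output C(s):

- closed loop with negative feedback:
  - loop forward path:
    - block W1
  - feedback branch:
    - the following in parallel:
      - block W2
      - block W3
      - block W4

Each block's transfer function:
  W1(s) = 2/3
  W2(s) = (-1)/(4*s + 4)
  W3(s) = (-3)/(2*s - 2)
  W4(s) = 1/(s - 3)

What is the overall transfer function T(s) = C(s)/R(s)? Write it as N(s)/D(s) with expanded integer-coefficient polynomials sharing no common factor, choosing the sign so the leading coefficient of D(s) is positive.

The answer is (4*s^3 - 12*s^2 - 4*s + 12)/(6*s^3 - 21*s^2 + 10*s + 29).

Reasoning:
[1] parallel reduction of W2, W3, W4: (-3*s^2 + 16*s + 11)/(4*s^3 - 12*s^2 - 4*s + 12)
[2] feedback reduction of W1, (W2+W3+W4), giving the overall T(s)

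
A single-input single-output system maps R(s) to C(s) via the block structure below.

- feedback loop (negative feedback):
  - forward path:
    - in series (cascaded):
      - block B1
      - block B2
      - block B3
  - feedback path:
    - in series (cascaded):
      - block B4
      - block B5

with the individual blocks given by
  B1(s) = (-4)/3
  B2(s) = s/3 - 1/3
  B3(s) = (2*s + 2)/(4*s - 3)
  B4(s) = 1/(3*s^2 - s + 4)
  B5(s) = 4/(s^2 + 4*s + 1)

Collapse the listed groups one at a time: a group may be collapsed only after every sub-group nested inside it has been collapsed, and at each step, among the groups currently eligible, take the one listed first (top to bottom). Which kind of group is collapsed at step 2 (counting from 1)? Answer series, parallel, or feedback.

Reducing step by step:

Step 1 - series reduction of B1, B2, B3
Step 2 - multiply B4, B5 (series)
Step 3 - reduce the feedback loop with forward (B1*B2*B3) and return (B4*B5)
So the answer for step 2 is series.

Answer: series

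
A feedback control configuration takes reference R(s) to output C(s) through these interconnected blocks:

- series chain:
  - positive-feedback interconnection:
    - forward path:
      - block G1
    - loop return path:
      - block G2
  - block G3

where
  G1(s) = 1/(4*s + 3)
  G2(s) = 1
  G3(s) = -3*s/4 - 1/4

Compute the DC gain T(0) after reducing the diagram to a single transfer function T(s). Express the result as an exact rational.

Step 1: collapse the loop (G1 forward, G2 return), giving 1/(4*s + 2)
Step 2: combine [G1/(1-G1*G2)], G3 in series, giving (-3*s - 1)/(16*s + 8)
Evaluating the step-2 result (the overall T(s)) at s = 0 gives T(0) = -1/8.

Hence the answer: -1/8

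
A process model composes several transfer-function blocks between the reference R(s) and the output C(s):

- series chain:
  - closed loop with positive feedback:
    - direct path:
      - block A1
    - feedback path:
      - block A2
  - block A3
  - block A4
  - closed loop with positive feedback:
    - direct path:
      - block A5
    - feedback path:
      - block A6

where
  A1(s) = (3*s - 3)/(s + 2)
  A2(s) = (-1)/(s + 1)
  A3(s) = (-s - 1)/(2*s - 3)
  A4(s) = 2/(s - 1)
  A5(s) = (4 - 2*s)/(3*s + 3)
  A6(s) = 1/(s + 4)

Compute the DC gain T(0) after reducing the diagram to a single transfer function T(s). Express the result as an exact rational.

The answer is -4.

Reasoning:
Step 1: close the feedback loop around A1, A2 -> (3*s^2 - 3)/(s^2 + 6*s - 1)
Step 2: apply the feedback formula to A5, A6 -> (-2*s^2 - 4*s + 16)/(3*s^2 + 17*s + 8)
Step 3: combine [A1/(1-A1*A2)], A3, A4, [A5/(1-A5*A6)] in series -> (12*s^4 + 48*s^3 - 36*s^2 - 168*s - 96)/(6*s^5 + 61*s^4 + 109*s^3 - 259*s^2 - 109*s + 24)
Step 3 gives the overall T(s). Then T(0) = -96/24 = -4.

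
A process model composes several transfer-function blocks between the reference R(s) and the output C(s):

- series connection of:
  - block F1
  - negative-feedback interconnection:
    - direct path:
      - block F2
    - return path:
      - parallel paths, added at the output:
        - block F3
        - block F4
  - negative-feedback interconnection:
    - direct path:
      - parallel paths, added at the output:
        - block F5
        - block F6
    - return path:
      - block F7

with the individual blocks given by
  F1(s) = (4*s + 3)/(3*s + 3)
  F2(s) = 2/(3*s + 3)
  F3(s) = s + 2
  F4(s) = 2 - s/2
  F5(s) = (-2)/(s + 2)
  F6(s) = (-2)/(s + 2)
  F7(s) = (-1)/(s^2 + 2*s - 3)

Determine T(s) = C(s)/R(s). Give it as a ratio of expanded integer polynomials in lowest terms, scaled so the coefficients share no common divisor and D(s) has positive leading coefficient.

[1] sum the parallel branches F3, F4 -> s/2 + 4
[2] feedback reduction of F2, (F3+F4) -> 2/(4*s + 11)
[3] parallel reduction of F5, F6 -> (-4)/(s + 2)
[4] reduce the feedback loop with forward (F5+F6) and return F7 -> (-4*s^2 - 8*s + 12)/(s^3 + 4*s^2 + s - 2)
[5] reduce the series chain F1, [F2/(1+F2*(F3+F4))], [(F5+F6)/(1+(F5+F6)*F7)]: this yields T(s), and no further normalization is needed

Answer: (-32*s^3 - 88*s^2 + 48*s + 72)/(12*s^5 + 93*s^4 + 225*s^3 + 153*s^2 - 57*s - 66)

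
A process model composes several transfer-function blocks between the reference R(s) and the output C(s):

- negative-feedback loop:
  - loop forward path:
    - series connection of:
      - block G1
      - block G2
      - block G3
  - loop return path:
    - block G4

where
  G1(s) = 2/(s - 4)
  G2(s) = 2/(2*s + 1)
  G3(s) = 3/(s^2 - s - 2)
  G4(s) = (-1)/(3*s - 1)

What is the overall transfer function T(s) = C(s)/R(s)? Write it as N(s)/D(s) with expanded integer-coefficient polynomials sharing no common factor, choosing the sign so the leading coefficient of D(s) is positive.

Step 1. series reduction of G1, G2, G3; result 12/(2*s^4 - 9*s^3 - s^2 + 18*s + 8)
Step 2. feedback reduction of (G1*G2*G3), G4, giving the overall T(s)

Therefore the answer is (36*s - 12)/(6*s^5 - 29*s^4 + 6*s^3 + 55*s^2 + 6*s - 20).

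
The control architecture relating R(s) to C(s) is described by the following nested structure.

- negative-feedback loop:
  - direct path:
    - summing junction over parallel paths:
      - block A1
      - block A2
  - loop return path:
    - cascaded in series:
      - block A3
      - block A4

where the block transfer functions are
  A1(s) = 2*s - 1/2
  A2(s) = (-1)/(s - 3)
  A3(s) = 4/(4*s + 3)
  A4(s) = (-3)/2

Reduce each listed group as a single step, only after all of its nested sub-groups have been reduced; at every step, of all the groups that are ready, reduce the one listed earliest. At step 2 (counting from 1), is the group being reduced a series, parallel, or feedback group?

(1) combine A1, A2 in parallel
(2) cascade A3, A4
(3) apply the feedback formula to (A1+A2), (A3*A4)
Step 2: series.

Answer: series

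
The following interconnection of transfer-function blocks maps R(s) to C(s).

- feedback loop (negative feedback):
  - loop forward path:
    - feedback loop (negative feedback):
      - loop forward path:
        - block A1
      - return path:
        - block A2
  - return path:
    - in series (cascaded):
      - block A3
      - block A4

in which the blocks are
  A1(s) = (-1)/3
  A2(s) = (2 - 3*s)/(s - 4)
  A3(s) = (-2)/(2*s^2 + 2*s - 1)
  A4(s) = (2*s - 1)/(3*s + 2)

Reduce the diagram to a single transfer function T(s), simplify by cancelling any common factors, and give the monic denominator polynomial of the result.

[1] collapse the loop (A1 forward, A2 return) gives (4 - s)/(6*s - 14)
[2] combine A3, A4 in series gives (2 - 4*s)/(6*s^3 + 10*s^2 + s - 2)
[3] close the feedback loop around [A1/(1+A1*A2)], (A3*A4) gives (-6*s^4 + 14*s^3 + 39*s^2 + 6*s - 8)/(36*s^4 - 24*s^3 - 130*s^2 - 44*s + 36)
That last expression is T(s), already simplified. Scaling its denominator by 1/36 (the reciprocal of the leading coefficient) yields the monic denominator.

Final answer: s^4 - 2*s^3/3 - 65*s^2/18 - 11*s/9 + 1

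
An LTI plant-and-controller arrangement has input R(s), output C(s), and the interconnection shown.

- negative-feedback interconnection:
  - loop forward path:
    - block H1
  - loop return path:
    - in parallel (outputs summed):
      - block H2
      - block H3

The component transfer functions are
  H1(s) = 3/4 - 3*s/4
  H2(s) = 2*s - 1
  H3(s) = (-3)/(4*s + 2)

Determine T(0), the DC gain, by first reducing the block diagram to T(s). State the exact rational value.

Reducing step by step:

(1) parallel reduction of H2, H3 gives (8*s^2 - 5)/(4*s + 2)
(2) feedback reduction of H1, (H2+H3) gives (12*s^2 - 6*s - 6)/(24*s^3 - 24*s^2 - 31*s + 7)
The step-2 result is T(s). Setting s = 0: T(0) = -6/7.

Answer: -6/7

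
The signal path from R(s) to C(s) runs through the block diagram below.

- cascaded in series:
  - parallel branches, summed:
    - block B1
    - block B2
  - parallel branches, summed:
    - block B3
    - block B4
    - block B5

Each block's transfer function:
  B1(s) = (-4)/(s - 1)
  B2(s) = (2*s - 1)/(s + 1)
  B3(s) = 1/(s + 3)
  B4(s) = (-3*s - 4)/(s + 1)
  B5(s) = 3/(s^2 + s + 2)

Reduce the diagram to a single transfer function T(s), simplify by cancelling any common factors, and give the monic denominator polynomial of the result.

Answer: s^6 + 5*s^5 + 8*s^4 + 6*s^3 - 3*s^2 - 11*s - 6

Working:
[1] parallel reduction of B1, B2 gives (2*s^2 - 7*s - 3)/(s^2 - 1)
[2] combine B3, B4, B5 in parallel gives (-3*s^4 - 15*s^3 - 26*s^2 - 23*s - 13)/(s^4 + 5*s^3 + 9*s^2 + 11*s + 6)
[3] multiply (B1+B2), (B3+B4+B5) (series) gives (-6*s^6 - 9*s^5 + 62*s^4 + 181*s^3 + 213*s^2 + 160*s + 39)/(s^6 + 5*s^5 + 8*s^4 + 6*s^3 - 3*s^2 - 11*s - 6)
Step 3 gives the fully reduced T(s), with no common factor left to cancel. The denominator is already monic (leading coefficient 1).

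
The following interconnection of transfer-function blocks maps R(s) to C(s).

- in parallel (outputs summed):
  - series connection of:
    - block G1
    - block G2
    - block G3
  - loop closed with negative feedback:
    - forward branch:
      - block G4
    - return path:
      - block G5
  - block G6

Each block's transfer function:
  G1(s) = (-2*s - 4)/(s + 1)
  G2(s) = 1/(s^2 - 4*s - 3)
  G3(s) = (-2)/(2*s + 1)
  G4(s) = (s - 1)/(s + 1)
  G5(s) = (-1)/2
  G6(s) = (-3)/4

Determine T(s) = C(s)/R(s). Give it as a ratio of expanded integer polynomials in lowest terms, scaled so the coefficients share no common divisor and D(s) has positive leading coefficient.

[1] series reduction of G1, G2, G3: (4*s + 8)/(2*s^4 - 5*s^3 - 17*s^2 - 13*s - 3)
[2] feedback reduction of G4, G5: (2*s - 2)/(s + 3)
[3] add (G1*G2*G3), [G4/(1+G4*G5)], G6 (parallel), which is the overall transfer function T(s) = C(s)/R(s) in lowest terms

Final answer: (10*s^5 - 59*s^4 + 240*s^2 + 286*s + 147)/(8*s^5 + 4*s^4 - 128*s^3 - 256*s^2 - 168*s - 36)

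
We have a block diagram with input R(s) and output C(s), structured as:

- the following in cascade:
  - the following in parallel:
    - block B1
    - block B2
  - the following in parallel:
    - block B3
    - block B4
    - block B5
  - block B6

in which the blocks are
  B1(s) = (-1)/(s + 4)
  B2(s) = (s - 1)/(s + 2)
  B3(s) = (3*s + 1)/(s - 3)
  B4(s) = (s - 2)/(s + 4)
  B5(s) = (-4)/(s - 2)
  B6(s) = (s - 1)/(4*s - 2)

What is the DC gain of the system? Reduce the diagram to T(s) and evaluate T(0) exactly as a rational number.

Answer: -7/16

Working:
Step 1 - combine B1, B2 in parallel, giving (s^2 + 2*s - 6)/(s^2 + 6*s + 8)
Step 2 - parallel reduction of B3, B4, B5, giving (4*s^3 - 4*s^2 - 10*s + 28)/(s^3 - s^2 - 14*s + 24)
Step 3 - multiply (B1+B2), (B3+B4+B5), B6 (series), giving (2*s^5 - 4*s^4 - 15*s^3 + 67*s^2 - 92*s + 42)/(2*s^5 + 5*s^4 - 39*s^3 - 46*s^2 + 224*s - 96)
Step 3 gives the overall T(s). Then T(0) = 42/(-96) = -7/16.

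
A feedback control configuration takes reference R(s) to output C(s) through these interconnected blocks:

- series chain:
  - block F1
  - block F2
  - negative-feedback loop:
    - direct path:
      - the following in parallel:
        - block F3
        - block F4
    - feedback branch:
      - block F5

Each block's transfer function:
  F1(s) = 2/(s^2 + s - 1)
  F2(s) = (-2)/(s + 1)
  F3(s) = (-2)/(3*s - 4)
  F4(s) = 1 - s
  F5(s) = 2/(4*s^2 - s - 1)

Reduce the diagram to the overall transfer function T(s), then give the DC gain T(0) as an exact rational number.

(1) parallel reduction of F3, F4 = (-3*s^2 + 7*s - 6)/(3*s - 4)
(2) apply the feedback formula to (F3+F4), F5 = (-12*s^4 + 31*s^3 - 28*s^2 - s + 6)/(12*s^3 - 25*s^2 + 15*s - 8)
(3) cascade F1, F2, [(F3+F4)/(1+(F3+F4)*F5)] = (48*s^4 - 124*s^3 + 112*s^2 + 4*s - 24)/(12*s^6 - s^5 - 35*s^4 + 10*s^3 + 9*s^2 - 15*s + 8)
DC gain: substitute s = 0 into T(s) from step 3: T(0) = -24/8 = -3.

Hence the answer: -3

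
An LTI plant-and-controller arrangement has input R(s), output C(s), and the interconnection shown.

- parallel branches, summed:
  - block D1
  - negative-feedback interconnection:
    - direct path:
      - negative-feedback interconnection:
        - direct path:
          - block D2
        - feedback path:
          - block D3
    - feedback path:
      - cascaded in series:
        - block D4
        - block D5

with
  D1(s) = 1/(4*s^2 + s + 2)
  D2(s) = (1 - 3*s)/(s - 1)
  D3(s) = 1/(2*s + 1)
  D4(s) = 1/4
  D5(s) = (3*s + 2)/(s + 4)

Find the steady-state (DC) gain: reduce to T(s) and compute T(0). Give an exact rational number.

(1) feedback reduction of D2, D3: (-6*s^2 - s + 1)/(2*s^2 - 4*s)
(2) combine D4, D5 in series: (3*s + 2)/(4*s + 16)
(3) reduce the feedback loop with forward [D2/(1+D2*D3)] and return (D4*D5): (24*s^3 + 100*s^2 + 12*s - 16)/(10*s^3 - s^2 + 63*s - 2)
(4) combine D1, [[D2/(1+D2*D3)]/(1+[D2/(1+D2*D3)]*(D4*D5))] in parallel: (96*s^5 + 424*s^4 + 206*s^3 + 147*s^2 + 71*s - 34)/(40*s^5 + 6*s^4 + 271*s^3 + 53*s^2 + 124*s - 4)
Step 4 gives the overall T(s). Then T(0) = -34/(-4) = 17/2.

Final answer: 17/2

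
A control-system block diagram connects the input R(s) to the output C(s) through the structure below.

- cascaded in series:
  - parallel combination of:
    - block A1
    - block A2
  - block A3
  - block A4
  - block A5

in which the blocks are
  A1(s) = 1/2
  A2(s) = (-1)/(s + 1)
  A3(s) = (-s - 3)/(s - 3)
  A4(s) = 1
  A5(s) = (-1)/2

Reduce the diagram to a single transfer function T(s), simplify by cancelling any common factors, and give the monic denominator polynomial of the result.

Reducing step by step:

Step 1: reduce the parallel group A1, A2 -> (s - 1)/(2*s + 2)
Step 2: combine (A1+A2), A3, A4, A5 in series -> (s^2 + 2*s - 3)/(4*s^2 - 8*s - 12)
The result of step 2 is T(s) in lowest terms. Its denominator has leading coefficient 4; dividing the denominator through by 4 makes it monic.

Answer: s^2 - 2*s - 3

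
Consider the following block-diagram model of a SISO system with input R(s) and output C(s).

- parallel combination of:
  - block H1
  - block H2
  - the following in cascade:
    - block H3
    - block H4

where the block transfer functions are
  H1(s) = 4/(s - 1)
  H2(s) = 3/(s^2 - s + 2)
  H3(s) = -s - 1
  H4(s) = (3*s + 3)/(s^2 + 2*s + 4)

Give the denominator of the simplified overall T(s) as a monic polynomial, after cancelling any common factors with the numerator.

[1] multiply H3, H4 (series) = (-3*s^2 - 6*s - 3)/(s^2 + 2*s + 4)
[2] reduce the parallel group H1, H2, (H3*H4) = (-3*s^5 + 4*s^4 + 7*s^3 + 13*s^2 + 9*s + 26)/(s^5 + 3*s^3 - 4*s^2 + 8*s - 8)
The result of step 2 is T(s) in lowest terms. Its denominator already has leading coefficient 1, so it is monic as it stands.

Therefore the answer is s^5 + 3*s^3 - 4*s^2 + 8*s - 8.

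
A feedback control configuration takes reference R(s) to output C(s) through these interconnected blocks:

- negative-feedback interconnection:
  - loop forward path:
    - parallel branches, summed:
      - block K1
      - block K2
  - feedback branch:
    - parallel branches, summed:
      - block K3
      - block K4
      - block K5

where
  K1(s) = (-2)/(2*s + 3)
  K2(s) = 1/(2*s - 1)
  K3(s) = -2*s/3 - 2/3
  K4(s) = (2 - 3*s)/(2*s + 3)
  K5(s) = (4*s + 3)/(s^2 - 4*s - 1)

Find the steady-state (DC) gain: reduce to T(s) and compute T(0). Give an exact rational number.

Step 1 - combine K1, K2 in parallel; result (5 - 2*s)/(4*s^2 + 4*s - 3)
Step 2 - reduce the parallel group K3, K4, K5; result (-4*s^4 - 3*s^3 + 104*s^2 + 73*s + 27)/(6*s^3 - 15*s^2 - 42*s - 9)
Step 3 - close the feedback loop around (K1+K2), (K3+K4+K5); result (-12*s^4 + 60*s^3 + 9*s^2 - 192*s - 45)/(32*s^5 - 50*s^4 - 469*s^3 + 215*s^2 + 401*s + 162)
Evaluating the step-3 result (the overall T(s)) at s = 0 gives T(0) = -45/162 = -5/18.

Hence the answer: -5/18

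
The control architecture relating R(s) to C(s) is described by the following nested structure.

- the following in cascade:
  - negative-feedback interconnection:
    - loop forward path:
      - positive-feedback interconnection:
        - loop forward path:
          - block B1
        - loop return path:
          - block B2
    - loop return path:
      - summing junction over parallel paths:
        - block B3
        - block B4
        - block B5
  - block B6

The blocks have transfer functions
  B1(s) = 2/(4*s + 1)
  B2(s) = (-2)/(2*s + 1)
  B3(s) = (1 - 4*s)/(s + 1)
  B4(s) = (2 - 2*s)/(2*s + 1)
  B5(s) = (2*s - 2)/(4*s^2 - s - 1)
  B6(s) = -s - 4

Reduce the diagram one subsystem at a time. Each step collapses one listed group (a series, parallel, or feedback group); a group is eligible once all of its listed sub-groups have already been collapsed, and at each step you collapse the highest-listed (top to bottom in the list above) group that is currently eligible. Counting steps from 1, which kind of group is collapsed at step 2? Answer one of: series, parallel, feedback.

Step 1 - close the feedback loop around B1, B2
Step 2 - sum the parallel branches B3, B4, B5
Step 3 - apply the feedback formula to [B1/(1-B1*B2)], (B3+B4+B5)
Step 4 - multiply [[B1/(1-B1*B2)]/(1+[B1/(1-B1*B2)]*(B3+B4+B5))], B6 (series)
At step 2 the group reduced is parallel.

Therefore the answer is parallel.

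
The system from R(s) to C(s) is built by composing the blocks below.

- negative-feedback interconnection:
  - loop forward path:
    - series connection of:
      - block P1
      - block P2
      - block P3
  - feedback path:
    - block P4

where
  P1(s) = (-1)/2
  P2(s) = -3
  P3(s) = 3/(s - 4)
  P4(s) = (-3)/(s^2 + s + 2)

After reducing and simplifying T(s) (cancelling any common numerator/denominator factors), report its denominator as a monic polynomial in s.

Answer: s^3 - 3*s^2 - 2*s - 43/2

Working:
(1) combine P1, P2, P3 in series; result 9/(2*s - 8)
(2) reduce the feedback loop with forward (P1*P2*P3) and return P4; result (9*s^2 + 9*s + 18)/(2*s^3 - 6*s^2 - 4*s - 43)
Step 2 gives the fully reduced T(s), with no common factor left to cancel. The denominator's leading coefficient is 2, so divide each of its coefficients by 2 to get the monic form.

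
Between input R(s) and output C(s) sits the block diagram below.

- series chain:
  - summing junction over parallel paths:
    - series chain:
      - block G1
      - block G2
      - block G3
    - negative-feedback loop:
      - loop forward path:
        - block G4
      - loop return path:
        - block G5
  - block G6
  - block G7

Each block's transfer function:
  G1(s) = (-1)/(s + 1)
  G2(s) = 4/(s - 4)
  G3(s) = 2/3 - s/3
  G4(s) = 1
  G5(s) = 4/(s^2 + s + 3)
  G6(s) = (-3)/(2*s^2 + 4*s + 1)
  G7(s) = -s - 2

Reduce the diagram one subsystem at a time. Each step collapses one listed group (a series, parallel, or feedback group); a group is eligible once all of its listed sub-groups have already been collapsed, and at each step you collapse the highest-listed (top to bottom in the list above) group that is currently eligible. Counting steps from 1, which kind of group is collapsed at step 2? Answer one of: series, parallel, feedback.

1. reduce the series chain G1, G2, G3
2. close the feedback loop around G4, G5
3. sum the parallel branches (G1*G2*G3), [G4/(1+G4*G5)]
4. reduce the series chain ((G1*G2*G3)+[G4/(1+G4*G5)]), G6, G7
So the answer for step 2 is feedback.

Final answer: feedback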